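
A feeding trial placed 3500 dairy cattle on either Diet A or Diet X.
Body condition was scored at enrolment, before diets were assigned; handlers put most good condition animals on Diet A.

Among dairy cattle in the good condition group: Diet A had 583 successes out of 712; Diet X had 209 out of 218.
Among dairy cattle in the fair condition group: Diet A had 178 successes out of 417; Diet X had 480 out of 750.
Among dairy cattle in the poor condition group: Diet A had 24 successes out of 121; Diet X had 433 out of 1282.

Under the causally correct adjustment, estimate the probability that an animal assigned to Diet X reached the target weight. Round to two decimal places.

The stratified and pooled comparisons disagree (Diet X wins within each starting body condition; Diet A wins overall), so the answer turns on the causal role of starting body condition.
The imbalance in starting body condition arose from how dairy cattle were allocated, not from anything the diet did; and starting body condition independently affects the outcome. The pooled gap is confounded — condition on starting body condition.
Standardising Diet X to the population starting body condition mix: 0.266·209/218 + 0.333·480/750 + 0.401·433/1282 = 0.604.

0.60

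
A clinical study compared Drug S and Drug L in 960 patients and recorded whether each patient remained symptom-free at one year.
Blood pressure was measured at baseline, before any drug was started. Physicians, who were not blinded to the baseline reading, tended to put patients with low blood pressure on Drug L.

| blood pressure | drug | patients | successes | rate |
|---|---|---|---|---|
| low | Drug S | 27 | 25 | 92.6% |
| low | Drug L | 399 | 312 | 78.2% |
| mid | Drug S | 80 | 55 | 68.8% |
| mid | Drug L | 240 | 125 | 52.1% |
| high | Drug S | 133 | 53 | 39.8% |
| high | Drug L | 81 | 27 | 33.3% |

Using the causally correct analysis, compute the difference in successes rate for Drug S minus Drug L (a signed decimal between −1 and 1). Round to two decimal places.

The imbalance in blood pressure arose from how patients were allocated, not from anything the drug did; and blood pressure independently affects the outcome. The pooled gap is confounded — condition on blood pressure.
Adjusting over the population distribution of blood pressure: 0.444·(0.926−0.782) + 0.333·(0.688−0.521) + 0.223·(0.398−0.333) = +0.134.

+0.13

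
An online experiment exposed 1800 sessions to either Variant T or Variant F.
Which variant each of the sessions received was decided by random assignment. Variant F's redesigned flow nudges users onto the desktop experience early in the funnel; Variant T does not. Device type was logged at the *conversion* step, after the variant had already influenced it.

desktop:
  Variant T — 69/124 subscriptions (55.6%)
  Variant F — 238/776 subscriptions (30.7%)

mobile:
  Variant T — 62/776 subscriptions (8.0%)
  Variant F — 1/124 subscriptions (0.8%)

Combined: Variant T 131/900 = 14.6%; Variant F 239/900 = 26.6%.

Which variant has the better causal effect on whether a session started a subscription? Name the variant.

Variant F

Stratifying would compare variants among sessions the variants themselves sorted into device type groups — a form of selection on an intermediate. The unconditioned pooled rates give the total causal effect.
Pooled: Variant T 14.6% vs Variant F 26.6%; Variant F is higher overall.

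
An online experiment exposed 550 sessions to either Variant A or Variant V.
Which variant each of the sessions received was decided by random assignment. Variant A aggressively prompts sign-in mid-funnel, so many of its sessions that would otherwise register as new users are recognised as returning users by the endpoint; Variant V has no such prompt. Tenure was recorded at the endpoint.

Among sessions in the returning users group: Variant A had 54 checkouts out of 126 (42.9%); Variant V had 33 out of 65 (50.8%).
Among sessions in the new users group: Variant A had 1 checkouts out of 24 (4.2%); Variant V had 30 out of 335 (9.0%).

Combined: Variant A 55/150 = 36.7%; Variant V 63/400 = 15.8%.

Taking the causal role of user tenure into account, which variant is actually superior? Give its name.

Variant A

The user tenure-specific comparison favours Variant V throughout, but the pooled figures favour Variant A. The question is whether to condition on user tenure.
User tenure lies on the pathway variant → user tenure → outcome, so adjusting for it blocks the indirect effect. For the total causal effect of variant, use the unadjusted pooled rates.
Pooled: Variant A 36.7% vs Variant V 15.8%; Variant A is higher overall.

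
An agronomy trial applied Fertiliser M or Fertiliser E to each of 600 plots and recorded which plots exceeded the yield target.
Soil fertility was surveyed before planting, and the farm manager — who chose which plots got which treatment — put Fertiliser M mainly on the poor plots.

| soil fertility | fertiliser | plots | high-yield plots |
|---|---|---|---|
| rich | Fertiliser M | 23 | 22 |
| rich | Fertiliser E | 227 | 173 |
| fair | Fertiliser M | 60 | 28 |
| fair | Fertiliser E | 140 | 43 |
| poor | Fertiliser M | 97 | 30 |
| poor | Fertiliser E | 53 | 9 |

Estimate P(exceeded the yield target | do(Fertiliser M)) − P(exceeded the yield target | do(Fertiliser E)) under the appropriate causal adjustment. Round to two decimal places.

Within every soil fertility level Fertiliser M has the higher rate, yet pooled Fertiliser E does — Simpson's reversal.
The imbalance in soil fertility arose from how plots were allocated, not from anything the fertiliser did; and soil fertility independently affects the outcome. The pooled gap is confounded — condition on soil fertility.
Adjusting over the population distribution of soil fertility: 0.417·(0.957−0.762) + 0.333·(0.467−0.307) + 0.250·(0.309−0.170) = +0.169.

+0.17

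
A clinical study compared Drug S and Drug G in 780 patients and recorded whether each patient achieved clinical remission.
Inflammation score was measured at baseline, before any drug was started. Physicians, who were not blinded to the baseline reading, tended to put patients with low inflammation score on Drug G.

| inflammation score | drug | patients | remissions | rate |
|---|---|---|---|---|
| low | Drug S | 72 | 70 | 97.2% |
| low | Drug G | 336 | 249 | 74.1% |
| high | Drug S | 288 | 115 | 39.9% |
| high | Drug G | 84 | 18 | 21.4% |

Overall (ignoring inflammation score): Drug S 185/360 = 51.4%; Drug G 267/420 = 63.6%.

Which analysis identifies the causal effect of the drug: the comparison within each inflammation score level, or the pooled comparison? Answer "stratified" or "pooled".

stratified

Within every inflammation score level Drug S has the higher rate, yet pooled Drug G does — Simpson's reversal.
Inflammation score satisfies the back-door criterion: it is not a descendant of the drug, and it blocks the spurious path from drug to outcome. Adjusting for it (i.e., using the within-inflammation score rates) gives the causal effect.
Within each level — low: 97.2% vs 74.1%; high: 39.9% vs 21.4% — Drug S is higher every time.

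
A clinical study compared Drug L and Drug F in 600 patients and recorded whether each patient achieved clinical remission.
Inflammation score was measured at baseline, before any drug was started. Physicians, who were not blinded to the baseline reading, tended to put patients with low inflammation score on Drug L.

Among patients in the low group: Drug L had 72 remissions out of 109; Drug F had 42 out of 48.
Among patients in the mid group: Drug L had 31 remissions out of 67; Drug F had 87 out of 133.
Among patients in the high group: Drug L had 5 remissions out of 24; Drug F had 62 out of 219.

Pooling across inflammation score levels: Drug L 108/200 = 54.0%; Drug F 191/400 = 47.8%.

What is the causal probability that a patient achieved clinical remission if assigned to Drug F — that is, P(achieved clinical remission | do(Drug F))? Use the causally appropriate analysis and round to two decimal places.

Within every inflammation score level Drug F has the higher rate, yet pooled Drug L does — Simpson's reversal.
Here inflammation score is a common cause — it drives both which drug a case falls under and the outcome. The crude comparison mixes populations; the stratum-specific rates are the causally relevant ones.
Standardising Drug F to the population inflammation score mix: 0.262·42/48 + 0.333·87/133 + 0.405·62/219 = 0.562.

0.56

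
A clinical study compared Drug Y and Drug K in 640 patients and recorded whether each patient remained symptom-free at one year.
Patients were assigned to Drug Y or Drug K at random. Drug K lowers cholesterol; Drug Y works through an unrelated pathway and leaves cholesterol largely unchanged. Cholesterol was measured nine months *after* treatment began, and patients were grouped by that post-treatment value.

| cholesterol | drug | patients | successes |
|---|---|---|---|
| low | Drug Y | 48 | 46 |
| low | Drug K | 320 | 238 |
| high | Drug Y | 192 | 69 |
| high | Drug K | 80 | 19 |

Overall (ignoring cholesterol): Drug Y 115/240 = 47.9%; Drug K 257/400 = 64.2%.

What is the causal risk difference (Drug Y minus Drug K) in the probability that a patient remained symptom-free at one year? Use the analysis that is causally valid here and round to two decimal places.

-0.16

Cholesterol is recorded after the drug and is itself shifted by it — it sits on the causal path from drug to outcome. Conditioning on a mediator would strip out part of the effect we want; the pooled comparison gives the total causal effect.
The causal difference is the pooled difference: 0.479 − 0.642 = -0.163.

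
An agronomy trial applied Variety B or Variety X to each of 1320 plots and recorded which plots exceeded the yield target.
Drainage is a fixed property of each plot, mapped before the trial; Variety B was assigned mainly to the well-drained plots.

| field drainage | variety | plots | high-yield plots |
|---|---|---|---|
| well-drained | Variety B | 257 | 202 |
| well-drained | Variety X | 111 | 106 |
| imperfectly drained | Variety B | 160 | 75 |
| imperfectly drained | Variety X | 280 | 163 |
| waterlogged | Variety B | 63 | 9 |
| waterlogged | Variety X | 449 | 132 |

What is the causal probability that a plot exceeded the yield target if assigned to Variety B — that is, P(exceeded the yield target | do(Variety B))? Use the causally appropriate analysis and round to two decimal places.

Field drainage is set before the variety has any effect — it is not caused by the variety — and it independently drives the outcome. That makes it a confounder, so the causal comparison is within field drainage levels.
Standardising Variety B to the population field drainage mix: 0.279·202/257 + 0.333·75/160 + 0.388·9/63 = 0.431.

0.43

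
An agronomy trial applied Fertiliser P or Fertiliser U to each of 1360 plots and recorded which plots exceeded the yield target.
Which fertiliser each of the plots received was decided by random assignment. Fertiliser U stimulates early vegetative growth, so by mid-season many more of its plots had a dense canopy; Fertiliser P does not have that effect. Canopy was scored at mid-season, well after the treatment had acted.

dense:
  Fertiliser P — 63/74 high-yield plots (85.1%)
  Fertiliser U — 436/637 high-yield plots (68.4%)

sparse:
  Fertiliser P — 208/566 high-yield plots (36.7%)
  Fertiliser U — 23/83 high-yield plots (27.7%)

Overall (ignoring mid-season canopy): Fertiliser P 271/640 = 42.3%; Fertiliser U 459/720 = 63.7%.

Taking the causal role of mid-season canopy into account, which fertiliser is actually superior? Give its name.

Fertiliser U

Fertiliser P is higher inside every mid-season canopy stratum but Fertiliser U is higher in aggregate. Whether to stratify depends on how mid-season canopy relates to the fertiliser.
Because the fertiliser influences mid-season canopy, mid-season canopy is a post-treatment mediator, not a confounder. Stratifying on it would bias the estimate; the causal effect is the crude pooled difference.
Pooled: Fertiliser P 42.3% vs Fertiliser U 63.7%; Fertiliser U is higher overall.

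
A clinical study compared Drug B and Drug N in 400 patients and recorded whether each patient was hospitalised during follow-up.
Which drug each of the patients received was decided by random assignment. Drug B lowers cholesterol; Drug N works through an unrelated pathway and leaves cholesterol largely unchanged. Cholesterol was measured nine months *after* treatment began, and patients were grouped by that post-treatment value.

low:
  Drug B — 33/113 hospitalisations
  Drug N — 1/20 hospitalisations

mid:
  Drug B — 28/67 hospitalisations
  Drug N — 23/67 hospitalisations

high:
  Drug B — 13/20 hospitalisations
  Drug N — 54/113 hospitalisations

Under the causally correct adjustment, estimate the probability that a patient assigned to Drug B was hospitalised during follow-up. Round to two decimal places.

Drug N is lower inside every cholesterol stratum but Drug B is lower in aggregate. Whether to stratify depends on how cholesterol relates to the drug.
Because the drug influences cholesterol, cholesterol is a post-treatment mediator, not a confounder. Stratifying on it would bias the estimate; the causal effect is the crude pooled difference.
So P(outcome | do(Drug B)) is just the pooled rate for Drug B: 74/200 = 0.370.

0.37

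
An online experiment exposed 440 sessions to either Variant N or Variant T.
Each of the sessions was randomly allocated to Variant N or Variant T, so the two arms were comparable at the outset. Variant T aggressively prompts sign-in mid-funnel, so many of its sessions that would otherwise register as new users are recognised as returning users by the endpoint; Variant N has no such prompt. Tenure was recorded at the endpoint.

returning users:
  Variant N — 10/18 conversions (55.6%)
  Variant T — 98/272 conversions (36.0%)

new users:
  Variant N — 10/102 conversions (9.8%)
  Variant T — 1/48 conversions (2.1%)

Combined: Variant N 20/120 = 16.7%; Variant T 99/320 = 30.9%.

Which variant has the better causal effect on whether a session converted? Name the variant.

User tenure is downstream of the variant. One should not condition on a consequence of treatment, so the overall rates are the right comparison.
Pooled: Variant N 16.7% vs Variant T 30.9%; Variant T is higher overall.

Variant T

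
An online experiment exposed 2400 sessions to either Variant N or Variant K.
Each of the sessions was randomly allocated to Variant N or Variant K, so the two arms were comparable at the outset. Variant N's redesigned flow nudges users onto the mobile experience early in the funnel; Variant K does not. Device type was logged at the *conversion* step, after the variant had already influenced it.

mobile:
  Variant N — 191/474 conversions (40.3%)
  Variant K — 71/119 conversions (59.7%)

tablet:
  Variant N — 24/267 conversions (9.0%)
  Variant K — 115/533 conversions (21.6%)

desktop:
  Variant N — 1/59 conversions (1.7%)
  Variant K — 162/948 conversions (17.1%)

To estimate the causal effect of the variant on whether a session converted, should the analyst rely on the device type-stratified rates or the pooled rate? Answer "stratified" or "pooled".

Device type here is a post-treatment variable shaped by the variant; conditioning on it would introduce bias rather than remove it. The overall comparison is the causal one.
Pooled: Variant N 27.0% vs Variant K 21.8%; Variant N is higher overall.

pooled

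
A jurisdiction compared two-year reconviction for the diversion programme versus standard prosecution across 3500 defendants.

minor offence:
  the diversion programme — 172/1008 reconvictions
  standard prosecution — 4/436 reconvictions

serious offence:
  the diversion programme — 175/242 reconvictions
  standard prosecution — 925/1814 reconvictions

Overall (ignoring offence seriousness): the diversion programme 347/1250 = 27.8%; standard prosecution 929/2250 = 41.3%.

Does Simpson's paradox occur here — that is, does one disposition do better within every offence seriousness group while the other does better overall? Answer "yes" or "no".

Within each offence seriousness level (minor offence 17.1% vs 0.9%; serious offence 72.3% vs 51.0%), standard prosecution has the lower rate every time. Pooled: 27.8% vs 41.3% — the diversion programme has the lower rate overall. The two comparisons disagree.

yes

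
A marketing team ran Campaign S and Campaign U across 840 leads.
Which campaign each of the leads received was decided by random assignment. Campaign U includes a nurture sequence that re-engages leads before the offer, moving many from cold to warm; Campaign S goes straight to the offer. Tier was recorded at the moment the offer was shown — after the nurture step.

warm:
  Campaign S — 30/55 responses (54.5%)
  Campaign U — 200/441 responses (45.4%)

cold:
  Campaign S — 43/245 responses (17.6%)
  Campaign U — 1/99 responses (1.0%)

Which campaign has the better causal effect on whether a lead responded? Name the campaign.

Campaign U

Engagement tier is recorded after the campaign and is itself shifted by it — it sits on the causal path from campaign to outcome. Conditioning on a mediator would strip out part of the effect we want; the pooled comparison gives the total causal effect.
Pooled: Campaign S 24.3% vs Campaign U 37.2%; Campaign U is higher overall.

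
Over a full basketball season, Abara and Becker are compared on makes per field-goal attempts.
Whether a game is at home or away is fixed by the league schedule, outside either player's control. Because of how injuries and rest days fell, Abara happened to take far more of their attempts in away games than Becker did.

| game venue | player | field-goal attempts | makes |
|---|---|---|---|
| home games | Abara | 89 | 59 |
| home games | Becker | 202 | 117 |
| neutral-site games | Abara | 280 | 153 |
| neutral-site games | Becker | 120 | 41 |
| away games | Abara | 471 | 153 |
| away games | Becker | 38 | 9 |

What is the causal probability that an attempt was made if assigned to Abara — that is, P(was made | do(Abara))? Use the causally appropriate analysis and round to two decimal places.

The game venue-specific comparison favours Abara throughout, but the pooled figures favour Becker. The question is whether to condition on game venue.
Game venue satisfies the back-door criterion: it is not a descendant of the player, and it blocks the spurious path from player to outcome. Adjusting for it (i.e., using the within-game venue rates) gives the causal effect.
Standardising Abara to the population game venue mix: 0.242·59/89 + 0.333·153/280 + 0.424·153/471 = 0.481.

0.48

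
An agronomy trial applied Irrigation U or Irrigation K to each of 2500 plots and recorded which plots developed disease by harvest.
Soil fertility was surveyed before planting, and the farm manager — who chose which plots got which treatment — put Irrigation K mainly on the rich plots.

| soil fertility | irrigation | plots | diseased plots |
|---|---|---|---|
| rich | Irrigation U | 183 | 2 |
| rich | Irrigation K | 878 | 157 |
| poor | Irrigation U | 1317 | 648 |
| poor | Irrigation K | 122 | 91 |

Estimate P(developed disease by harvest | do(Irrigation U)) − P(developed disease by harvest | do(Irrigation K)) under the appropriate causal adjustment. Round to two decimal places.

-0.22

Soil fertility differs across irrigations for reasons unrelated to any effect of the irrigation itself, and it separately predicts the outcome — a classic confounder. We must compare within soil fertility levels.
Adjusting over the population distribution of soil fertility: 0.424·(0.011−0.179) + 0.576·(0.492−0.746) = -0.217.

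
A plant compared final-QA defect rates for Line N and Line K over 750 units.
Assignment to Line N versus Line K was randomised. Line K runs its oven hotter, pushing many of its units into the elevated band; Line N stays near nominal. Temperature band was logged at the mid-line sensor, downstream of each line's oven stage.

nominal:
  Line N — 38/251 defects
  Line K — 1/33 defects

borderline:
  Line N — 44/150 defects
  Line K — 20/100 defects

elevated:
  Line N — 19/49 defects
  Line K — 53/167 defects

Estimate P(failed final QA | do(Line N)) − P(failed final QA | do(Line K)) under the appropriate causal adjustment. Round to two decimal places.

-0.02

The in-process temperature band-specific comparison favours Line K throughout, but the pooled figures favour Line N. The question is whether to condition on in-process temperature band.
In-process temperature band here is a post-treatment variable shaped by the line; conditioning on it would introduce bias rather than remove it. The overall comparison is the causal one.
The causal difference is the pooled difference: 0.224 − 0.247 = -0.022.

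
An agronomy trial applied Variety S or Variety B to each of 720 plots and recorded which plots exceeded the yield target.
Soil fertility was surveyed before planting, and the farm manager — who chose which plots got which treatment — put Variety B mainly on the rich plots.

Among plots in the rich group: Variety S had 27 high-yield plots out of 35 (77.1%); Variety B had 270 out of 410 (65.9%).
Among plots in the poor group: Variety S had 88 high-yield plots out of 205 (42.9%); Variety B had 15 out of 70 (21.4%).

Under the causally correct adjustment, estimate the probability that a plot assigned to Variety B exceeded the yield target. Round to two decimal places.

0.49

Within every soil fertility level Variety S has the higher rate, yet pooled Variety B does — Simpson's reversal.
Soil fertility is set before the variety has any effect — it is not caused by the variety — and it independently drives the outcome. That makes it a confounder, so the causal comparison is within soil fertility levels.
Standardising Variety B to the population soil fertility mix: 0.618·270/410 + 0.382·15/70 = 0.489.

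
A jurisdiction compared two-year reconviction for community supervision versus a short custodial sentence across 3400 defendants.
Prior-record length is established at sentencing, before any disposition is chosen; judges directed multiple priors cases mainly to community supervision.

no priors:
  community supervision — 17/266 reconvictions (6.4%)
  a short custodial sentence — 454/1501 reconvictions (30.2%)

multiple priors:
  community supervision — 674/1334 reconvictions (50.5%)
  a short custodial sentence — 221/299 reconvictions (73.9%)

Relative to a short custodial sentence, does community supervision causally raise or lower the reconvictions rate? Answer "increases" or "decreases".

Prior-record length differs across dispositions for reasons unrelated to any effect of the disposition itself, and it separately predicts the outcome — a classic confounder. We must compare within prior-record length levels.
Within each level — no priors: 6.4% vs 30.2%; multiple priors: 50.5% vs 73.9% — community supervision is lower every time.

decreases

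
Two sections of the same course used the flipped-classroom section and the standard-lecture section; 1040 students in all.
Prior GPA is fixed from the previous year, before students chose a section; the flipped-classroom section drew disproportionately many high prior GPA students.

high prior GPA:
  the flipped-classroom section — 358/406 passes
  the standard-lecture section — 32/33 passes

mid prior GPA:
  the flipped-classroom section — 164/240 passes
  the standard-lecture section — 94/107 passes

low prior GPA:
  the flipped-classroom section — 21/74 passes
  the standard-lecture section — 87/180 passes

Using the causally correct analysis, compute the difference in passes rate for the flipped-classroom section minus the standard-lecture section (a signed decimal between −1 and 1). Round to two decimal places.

The stratified and pooled comparisons disagree (the standard-lecture section wins within each prior GPA band; the flipped-classroom section wins overall), so the answer turns on the causal role of prior GPA band.
The imbalance in prior GPA band arose from how students were allocated, not from anything the teaching method did; and prior GPA band independently affects the outcome. The pooled gap is confounded — condition on prior GPA band.
Adjusting over the population distribution of prior GPA band: 0.422·(0.882−0.970) + 0.334·(0.683−0.879) + 0.244·(0.284−0.483) = -0.151.

-0.15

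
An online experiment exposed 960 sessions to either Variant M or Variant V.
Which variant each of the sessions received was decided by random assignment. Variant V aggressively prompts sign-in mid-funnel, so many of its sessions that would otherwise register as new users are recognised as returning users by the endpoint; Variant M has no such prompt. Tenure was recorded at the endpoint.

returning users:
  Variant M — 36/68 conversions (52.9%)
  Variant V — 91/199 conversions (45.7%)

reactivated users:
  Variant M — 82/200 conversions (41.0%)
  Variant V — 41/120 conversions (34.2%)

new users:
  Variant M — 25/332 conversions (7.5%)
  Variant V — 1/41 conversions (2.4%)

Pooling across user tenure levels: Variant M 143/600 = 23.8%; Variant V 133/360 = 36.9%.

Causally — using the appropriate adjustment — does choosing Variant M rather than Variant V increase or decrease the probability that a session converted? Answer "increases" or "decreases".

The user tenure-specific comparison favours Variant M throughout, but the pooled figures favour Variant V. The question is whether to condition on user tenure.
Stratifying would compare variants among sessions the variants themselves sorted into user tenure groups — a form of selection on an intermediate. The unconditioned pooled rates give the total causal effect.
Pooled: Variant M 23.8% vs Variant V 36.9%; Variant V is higher overall.

decreases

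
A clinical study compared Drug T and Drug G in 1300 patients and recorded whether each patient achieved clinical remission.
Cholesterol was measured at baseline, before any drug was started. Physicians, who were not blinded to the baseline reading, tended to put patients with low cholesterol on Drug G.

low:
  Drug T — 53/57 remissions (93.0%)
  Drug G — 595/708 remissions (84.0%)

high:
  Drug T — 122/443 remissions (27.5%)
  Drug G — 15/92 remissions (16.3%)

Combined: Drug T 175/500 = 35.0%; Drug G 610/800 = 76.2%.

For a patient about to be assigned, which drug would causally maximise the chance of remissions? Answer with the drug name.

Cholesterol is set before the drug has any effect — it is not caused by the drug — and it independently drives the outcome. That makes it a confounder, so the causal comparison is within cholesterol levels.
Within each level — low: 93.0% vs 84.0%; high: 27.5% vs 16.3% — Drug T is higher every time.

Drug T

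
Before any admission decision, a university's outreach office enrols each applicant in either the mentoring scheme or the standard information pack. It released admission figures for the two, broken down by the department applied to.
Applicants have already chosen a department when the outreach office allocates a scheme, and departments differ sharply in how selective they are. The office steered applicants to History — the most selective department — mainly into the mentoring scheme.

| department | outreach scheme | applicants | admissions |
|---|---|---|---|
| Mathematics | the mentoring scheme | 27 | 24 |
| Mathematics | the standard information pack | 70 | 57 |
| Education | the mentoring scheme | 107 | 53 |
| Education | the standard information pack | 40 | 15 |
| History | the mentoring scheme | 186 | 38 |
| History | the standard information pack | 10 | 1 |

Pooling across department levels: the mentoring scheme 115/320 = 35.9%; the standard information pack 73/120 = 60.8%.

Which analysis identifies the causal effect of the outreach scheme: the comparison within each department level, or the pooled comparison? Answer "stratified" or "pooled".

stratified

Since department is a pre-existing factor (not a product of the outreach scheme) and it affects the outcome on its own, it is a confounder. The stratified rates, not the pooled rate, identify the causal effect.
Within each level — Mathematics: 88.9% vs 81.4%; Education: 49.5% vs 37.5%; History: 20.4% vs 10.0% — the mentoring scheme is higher every time.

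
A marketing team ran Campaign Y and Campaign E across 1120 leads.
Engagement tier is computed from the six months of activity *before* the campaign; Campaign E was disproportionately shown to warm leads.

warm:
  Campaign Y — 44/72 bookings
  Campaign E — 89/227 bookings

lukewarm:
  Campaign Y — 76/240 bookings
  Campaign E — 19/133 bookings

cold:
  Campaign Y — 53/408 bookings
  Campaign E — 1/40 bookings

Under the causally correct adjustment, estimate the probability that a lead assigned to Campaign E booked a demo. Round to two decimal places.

The imbalance in engagement tier arose from how leads were allocated, not from anything the campaign did; and engagement tier independently affects the outcome. The pooled gap is confounded — condition on engagement tier.
Standardising Campaign E to the population engagement tier mix: 0.267·89/227 + 0.333·19/133 + 0.400·1/40 = 0.162.

0.16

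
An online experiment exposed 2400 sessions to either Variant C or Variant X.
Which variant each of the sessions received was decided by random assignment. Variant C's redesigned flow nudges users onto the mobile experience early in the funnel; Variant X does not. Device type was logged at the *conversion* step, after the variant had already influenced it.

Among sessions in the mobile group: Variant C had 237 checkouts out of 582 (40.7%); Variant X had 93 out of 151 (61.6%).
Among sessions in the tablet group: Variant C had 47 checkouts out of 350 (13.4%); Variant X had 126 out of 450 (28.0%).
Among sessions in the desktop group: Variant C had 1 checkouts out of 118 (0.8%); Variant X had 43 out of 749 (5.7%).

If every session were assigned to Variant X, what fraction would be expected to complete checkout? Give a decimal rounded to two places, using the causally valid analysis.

0.19

The stratified and pooled comparisons disagree (Variant X wins within each device type; Variant C wins overall), so the answer turns on the causal role of device type.
Stratifying would compare variants among sessions the variants themselves sorted into device type groups — a form of selection on an intermediate. The unconditioned pooled rates give the total causal effect.
So P(outcome | do(Variant X)) is just the pooled rate for Variant X: 262/1350 = 0.194.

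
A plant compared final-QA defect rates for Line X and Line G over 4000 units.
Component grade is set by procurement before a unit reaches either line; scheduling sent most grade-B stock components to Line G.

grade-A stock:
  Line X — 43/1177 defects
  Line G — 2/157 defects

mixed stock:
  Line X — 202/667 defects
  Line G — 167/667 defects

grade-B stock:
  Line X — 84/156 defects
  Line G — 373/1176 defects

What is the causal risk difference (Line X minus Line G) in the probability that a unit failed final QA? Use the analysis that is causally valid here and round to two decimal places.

The component grade-specific comparison favours Line G throughout, but the pooled figures favour Line X. The question is whether to condition on component grade.
The imbalance in component grade arose from how units were allocated, not from anything the line did; and component grade independently affects the outcome. The pooled gap is confounded — condition on component grade.
Adjusting over the population distribution of component grade: 0.334·(0.037−0.013) + 0.334·(0.303−0.250) + 0.333·(0.538−0.317) = +0.099.

+0.10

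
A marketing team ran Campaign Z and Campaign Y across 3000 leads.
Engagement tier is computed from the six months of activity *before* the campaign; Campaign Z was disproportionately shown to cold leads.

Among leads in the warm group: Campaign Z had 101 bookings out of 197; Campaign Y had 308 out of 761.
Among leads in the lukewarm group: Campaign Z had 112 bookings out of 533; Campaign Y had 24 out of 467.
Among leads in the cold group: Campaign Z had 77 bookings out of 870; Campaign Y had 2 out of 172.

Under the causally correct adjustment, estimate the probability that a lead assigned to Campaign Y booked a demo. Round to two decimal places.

Here engagement tier is a common cause — it drives both which campaign a case falls under and the outcome. The crude comparison mixes populations; the stratum-specific rates are the causally relevant ones.
Standardising Campaign Y to the population engagement tier mix: 0.319·308/761 + 0.333·24/467 + 0.347·2/172 = 0.150.

0.15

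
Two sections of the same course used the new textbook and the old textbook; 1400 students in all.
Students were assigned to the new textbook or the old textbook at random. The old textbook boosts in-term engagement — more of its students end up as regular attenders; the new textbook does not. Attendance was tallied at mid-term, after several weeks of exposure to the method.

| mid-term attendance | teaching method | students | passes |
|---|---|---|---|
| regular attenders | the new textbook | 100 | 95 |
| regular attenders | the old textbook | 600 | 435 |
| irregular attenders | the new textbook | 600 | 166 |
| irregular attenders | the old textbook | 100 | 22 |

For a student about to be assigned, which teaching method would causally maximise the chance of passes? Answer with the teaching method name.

the old textbook

Mid-term attendance lies on the pathway teaching method → mid-term attendance → outcome, so adjusting for it blocks the indirect effect. For the total causal effect of teaching method, use the unadjusted pooled rates.
Pooled: the new textbook 37.3% vs the old textbook 65.3%; the old textbook is higher overall.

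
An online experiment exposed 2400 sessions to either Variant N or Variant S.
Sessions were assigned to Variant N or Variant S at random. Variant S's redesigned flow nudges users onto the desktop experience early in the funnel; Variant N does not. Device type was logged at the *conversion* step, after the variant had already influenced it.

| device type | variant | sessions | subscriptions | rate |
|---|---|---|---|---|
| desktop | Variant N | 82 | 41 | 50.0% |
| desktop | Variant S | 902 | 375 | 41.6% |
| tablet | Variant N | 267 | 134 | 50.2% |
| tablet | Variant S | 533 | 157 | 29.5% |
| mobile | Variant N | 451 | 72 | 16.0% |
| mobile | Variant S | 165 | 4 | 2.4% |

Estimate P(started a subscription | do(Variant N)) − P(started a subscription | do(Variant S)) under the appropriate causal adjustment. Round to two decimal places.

-0.03

The stratified and pooled comparisons disagree (Variant N wins within each device type; Variant S wins overall), so the answer turns on the causal role of device type.
The distribution of device type is itself part of what the variant does — it is an intermediate outcome. Holding it fixed would remove that part of the effect; the total effect is the pooled difference.
The causal difference is the pooled difference: 0.309 − 0.335 = -0.026.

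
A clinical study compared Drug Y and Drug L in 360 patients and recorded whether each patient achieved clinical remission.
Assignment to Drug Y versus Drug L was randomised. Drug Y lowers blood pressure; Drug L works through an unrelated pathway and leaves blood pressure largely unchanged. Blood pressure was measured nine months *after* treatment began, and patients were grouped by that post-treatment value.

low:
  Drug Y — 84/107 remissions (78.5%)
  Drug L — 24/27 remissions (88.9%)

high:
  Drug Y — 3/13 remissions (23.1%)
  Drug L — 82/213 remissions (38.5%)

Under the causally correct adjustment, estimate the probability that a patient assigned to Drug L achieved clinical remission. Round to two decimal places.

The stratified and pooled comparisons disagree (Drug L wins within each blood pressure; Drug Y wins overall), so the answer turns on the causal role of blood pressure.
Blood pressure here is a post-treatment variable shaped by the drug; conditioning on it would introduce bias rather than remove it. The overall comparison is the causal one.
So P(outcome | do(Drug L)) is just the pooled rate for Drug L: 106/240 = 0.442.

0.44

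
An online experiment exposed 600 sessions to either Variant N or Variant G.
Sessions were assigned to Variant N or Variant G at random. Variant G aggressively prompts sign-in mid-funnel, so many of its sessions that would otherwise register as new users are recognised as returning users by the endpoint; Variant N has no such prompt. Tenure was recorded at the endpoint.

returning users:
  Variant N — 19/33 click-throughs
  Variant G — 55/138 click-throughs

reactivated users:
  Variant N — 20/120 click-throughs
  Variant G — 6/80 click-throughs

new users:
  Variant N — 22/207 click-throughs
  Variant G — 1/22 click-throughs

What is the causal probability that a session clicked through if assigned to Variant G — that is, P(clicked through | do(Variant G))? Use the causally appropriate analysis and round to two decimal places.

The stratified and pooled comparisons disagree (Variant N wins within each user tenure; Variant G wins overall), so the answer turns on the causal role of user tenure.
User tenure is recorded after the variant and is itself shifted by it — it sits on the causal path from variant to outcome. Conditioning on a mediator would strip out part of the effect we want; the pooled comparison gives the total causal effect.
So P(outcome | do(Variant G)) is just the pooled rate for Variant G: 62/240 = 0.258.

0.26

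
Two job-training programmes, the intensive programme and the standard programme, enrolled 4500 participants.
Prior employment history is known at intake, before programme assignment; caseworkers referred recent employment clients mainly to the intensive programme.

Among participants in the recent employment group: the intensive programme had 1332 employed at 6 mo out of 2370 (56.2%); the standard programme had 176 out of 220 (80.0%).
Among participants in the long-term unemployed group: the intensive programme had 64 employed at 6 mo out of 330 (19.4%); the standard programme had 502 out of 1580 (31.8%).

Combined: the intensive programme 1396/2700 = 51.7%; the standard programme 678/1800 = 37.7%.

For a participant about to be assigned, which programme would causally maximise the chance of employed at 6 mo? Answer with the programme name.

The prior employment history-specific comparison favours the standard programme throughout, but the pooled figures favour the intensive programme. The question is whether to condition on prior employment history.
Here prior employment history is a common cause — it drives both which programme a case falls under and the outcome. The crude comparison mixes populations; the stratum-specific rates are the causally relevant ones.
Within each level — recent employment: 56.2% vs 80.0%; long-term unemployed: 19.4% vs 31.8% — the standard programme is higher every time.

the standard programme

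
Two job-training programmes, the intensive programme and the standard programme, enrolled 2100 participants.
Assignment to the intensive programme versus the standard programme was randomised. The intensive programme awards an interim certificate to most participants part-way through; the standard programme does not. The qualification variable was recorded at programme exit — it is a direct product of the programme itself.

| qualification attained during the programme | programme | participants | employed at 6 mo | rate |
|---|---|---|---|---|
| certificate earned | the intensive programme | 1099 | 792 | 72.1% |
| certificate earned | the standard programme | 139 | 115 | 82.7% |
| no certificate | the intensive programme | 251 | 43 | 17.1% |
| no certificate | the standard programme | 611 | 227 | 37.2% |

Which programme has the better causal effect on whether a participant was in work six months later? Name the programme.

the intensive programme

Qualification attained during the programme here is a post-treatment variable shaped by the programme; conditioning on it would introduce bias rather than remove it. The overall comparison is the causal one.
Pooled: the intensive programme 61.9% vs the standard programme 45.6%; the intensive programme is higher overall.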